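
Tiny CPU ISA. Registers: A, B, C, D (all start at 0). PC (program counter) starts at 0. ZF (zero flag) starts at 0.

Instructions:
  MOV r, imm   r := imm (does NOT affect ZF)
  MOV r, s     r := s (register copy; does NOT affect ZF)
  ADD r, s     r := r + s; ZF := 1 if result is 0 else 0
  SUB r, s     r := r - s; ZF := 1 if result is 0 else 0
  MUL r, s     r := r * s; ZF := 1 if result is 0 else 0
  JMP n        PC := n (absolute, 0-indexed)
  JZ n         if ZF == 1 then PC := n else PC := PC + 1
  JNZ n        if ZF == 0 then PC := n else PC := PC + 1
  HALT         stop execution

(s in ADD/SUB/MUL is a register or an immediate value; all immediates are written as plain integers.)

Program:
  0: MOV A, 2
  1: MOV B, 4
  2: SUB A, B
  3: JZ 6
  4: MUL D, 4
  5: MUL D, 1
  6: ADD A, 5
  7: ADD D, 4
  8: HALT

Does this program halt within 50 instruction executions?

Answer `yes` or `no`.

Answer: yes

Derivation:
Step 1: PC=0 exec 'MOV A, 2'. After: A=2 B=0 C=0 D=0 ZF=0 PC=1
Step 2: PC=1 exec 'MOV B, 4'. After: A=2 B=4 C=0 D=0 ZF=0 PC=2
Step 3: PC=2 exec 'SUB A, B'. After: A=-2 B=4 C=0 D=0 ZF=0 PC=3
Step 4: PC=3 exec 'JZ 6'. After: A=-2 B=4 C=0 D=0 ZF=0 PC=4
Step 5: PC=4 exec 'MUL D, 4'. After: A=-2 B=4 C=0 D=0 ZF=1 PC=5
Step 6: PC=5 exec 'MUL D, 1'. After: A=-2 B=4 C=0 D=0 ZF=1 PC=6
Step 7: PC=6 exec 'ADD A, 5'. After: A=3 B=4 C=0 D=0 ZF=0 PC=7
Step 8: PC=7 exec 'ADD D, 4'. After: A=3 B=4 C=0 D=4 ZF=0 PC=8
Step 9: PC=8 exec 'HALT'. After: A=3 B=4 C=0 D=4 ZF=0 PC=8 HALTED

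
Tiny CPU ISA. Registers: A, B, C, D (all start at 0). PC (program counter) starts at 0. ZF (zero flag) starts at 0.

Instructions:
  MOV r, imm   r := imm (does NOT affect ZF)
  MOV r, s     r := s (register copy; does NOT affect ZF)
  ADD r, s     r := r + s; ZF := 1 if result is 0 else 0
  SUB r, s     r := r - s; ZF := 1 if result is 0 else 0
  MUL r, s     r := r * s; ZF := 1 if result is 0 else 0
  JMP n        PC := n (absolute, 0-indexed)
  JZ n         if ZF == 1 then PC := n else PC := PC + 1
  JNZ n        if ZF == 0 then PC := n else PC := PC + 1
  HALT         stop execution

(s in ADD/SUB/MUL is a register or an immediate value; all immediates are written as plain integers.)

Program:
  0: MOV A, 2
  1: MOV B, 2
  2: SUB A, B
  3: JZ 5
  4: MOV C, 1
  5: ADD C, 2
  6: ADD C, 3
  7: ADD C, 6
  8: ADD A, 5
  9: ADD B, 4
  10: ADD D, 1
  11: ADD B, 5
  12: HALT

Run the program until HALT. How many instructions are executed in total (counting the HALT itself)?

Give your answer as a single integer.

Step 1: PC=0 exec 'MOV A, 2'. After: A=2 B=0 C=0 D=0 ZF=0 PC=1
Step 2: PC=1 exec 'MOV B, 2'. After: A=2 B=2 C=0 D=0 ZF=0 PC=2
Step 3: PC=2 exec 'SUB A, B'. After: A=0 B=2 C=0 D=0 ZF=1 PC=3
Step 4: PC=3 exec 'JZ 5'. After: A=0 B=2 C=0 D=0 ZF=1 PC=5
Step 5: PC=5 exec 'ADD C, 2'. After: A=0 B=2 C=2 D=0 ZF=0 PC=6
Step 6: PC=6 exec 'ADD C, 3'. After: A=0 B=2 C=5 D=0 ZF=0 PC=7
Step 7: PC=7 exec 'ADD C, 6'. After: A=0 B=2 C=11 D=0 ZF=0 PC=8
Step 8: PC=8 exec 'ADD A, 5'. After: A=5 B=2 C=11 D=0 ZF=0 PC=9
Step 9: PC=9 exec 'ADD B, 4'. After: A=5 B=6 C=11 D=0 ZF=0 PC=10
Step 10: PC=10 exec 'ADD D, 1'. After: A=5 B=6 C=11 D=1 ZF=0 PC=11
Step 11: PC=11 exec 'ADD B, 5'. After: A=5 B=11 C=11 D=1 ZF=0 PC=12
Step 12: PC=12 exec 'HALT'. After: A=5 B=11 C=11 D=1 ZF=0 PC=12 HALTED
Total instructions executed: 12

Answer: 12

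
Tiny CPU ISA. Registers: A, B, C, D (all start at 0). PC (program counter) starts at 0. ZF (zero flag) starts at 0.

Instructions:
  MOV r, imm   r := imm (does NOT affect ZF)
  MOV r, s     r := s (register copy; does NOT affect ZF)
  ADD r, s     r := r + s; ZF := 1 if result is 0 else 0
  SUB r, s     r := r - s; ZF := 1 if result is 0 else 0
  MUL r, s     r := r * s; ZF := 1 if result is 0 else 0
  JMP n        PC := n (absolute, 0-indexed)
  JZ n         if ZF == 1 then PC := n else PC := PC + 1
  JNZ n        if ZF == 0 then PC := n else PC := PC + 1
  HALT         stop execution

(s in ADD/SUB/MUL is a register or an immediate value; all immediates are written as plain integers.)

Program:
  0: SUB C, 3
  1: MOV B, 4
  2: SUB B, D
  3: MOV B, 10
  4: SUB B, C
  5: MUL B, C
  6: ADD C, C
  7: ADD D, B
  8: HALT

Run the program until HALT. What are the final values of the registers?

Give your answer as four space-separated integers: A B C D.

Answer: 0 -39 -6 -39

Derivation:
Step 1: PC=0 exec 'SUB C, 3'. After: A=0 B=0 C=-3 D=0 ZF=0 PC=1
Step 2: PC=1 exec 'MOV B, 4'. After: A=0 B=4 C=-3 D=0 ZF=0 PC=2
Step 3: PC=2 exec 'SUB B, D'. After: A=0 B=4 C=-3 D=0 ZF=0 PC=3
Step 4: PC=3 exec 'MOV B, 10'. After: A=0 B=10 C=-3 D=0 ZF=0 PC=4
Step 5: PC=4 exec 'SUB B, C'. After: A=0 B=13 C=-3 D=0 ZF=0 PC=5
Step 6: PC=5 exec 'MUL B, C'. After: A=0 B=-39 C=-3 D=0 ZF=0 PC=6
Step 7: PC=6 exec 'ADD C, C'. After: A=0 B=-39 C=-6 D=0 ZF=0 PC=7
Step 8: PC=7 exec 'ADD D, B'. After: A=0 B=-39 C=-6 D=-39 ZF=0 PC=8
Step 9: PC=8 exec 'HALT'. After: A=0 B=-39 C=-6 D=-39 ZF=0 PC=8 HALTED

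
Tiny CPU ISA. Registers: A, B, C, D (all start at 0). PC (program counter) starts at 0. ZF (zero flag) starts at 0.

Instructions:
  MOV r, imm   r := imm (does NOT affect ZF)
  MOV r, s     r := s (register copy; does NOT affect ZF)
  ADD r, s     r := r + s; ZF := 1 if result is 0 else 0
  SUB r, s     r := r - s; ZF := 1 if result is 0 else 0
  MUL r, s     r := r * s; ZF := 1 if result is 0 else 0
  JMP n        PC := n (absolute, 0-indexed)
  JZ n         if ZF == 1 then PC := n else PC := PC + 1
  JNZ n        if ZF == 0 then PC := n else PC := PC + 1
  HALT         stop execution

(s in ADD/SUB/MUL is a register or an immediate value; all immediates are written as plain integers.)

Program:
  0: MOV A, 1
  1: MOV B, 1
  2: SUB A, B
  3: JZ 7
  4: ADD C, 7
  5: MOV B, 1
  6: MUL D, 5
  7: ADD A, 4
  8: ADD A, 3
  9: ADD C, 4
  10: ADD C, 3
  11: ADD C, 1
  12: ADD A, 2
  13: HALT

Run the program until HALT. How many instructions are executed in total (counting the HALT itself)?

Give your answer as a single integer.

Answer: 11

Derivation:
Step 1: PC=0 exec 'MOV A, 1'. After: A=1 B=0 C=0 D=0 ZF=0 PC=1
Step 2: PC=1 exec 'MOV B, 1'. After: A=1 B=1 C=0 D=0 ZF=0 PC=2
Step 3: PC=2 exec 'SUB A, B'. After: A=0 B=1 C=0 D=0 ZF=1 PC=3
Step 4: PC=3 exec 'JZ 7'. After: A=0 B=1 C=0 D=0 ZF=1 PC=7
Step 5: PC=7 exec 'ADD A, 4'. After: A=4 B=1 C=0 D=0 ZF=0 PC=8
Step 6: PC=8 exec 'ADD A, 3'. After: A=7 B=1 C=0 D=0 ZF=0 PC=9
Step 7: PC=9 exec 'ADD C, 4'. After: A=7 B=1 C=4 D=0 ZF=0 PC=10
Step 8: PC=10 exec 'ADD C, 3'. After: A=7 B=1 C=7 D=0 ZF=0 PC=11
Step 9: PC=11 exec 'ADD C, 1'. After: A=7 B=1 C=8 D=0 ZF=0 PC=12
Step 10: PC=12 exec 'ADD A, 2'. After: A=9 B=1 C=8 D=0 ZF=0 PC=13
Step 11: PC=13 exec 'HALT'. After: A=9 B=1 C=8 D=0 ZF=0 PC=13 HALTED
Total instructions executed: 11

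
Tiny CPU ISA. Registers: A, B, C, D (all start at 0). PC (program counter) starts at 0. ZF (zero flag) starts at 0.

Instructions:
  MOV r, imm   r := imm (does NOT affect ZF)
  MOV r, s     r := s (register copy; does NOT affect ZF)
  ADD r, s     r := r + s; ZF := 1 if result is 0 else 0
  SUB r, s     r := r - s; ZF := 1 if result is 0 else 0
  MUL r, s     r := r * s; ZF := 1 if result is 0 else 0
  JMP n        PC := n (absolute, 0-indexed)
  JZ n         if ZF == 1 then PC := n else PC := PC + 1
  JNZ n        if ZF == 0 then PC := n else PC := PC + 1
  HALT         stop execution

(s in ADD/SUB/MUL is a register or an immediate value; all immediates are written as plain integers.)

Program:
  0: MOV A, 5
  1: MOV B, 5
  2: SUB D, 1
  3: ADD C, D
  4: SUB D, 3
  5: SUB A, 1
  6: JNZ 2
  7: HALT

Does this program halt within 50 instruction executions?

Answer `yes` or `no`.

Step 1: PC=0 exec 'MOV A, 5'. After: A=5 B=0 C=0 D=0 ZF=0 PC=1
Step 2: PC=1 exec 'MOV B, 5'. After: A=5 B=5 C=0 D=0 ZF=0 PC=2
Step 3: PC=2 exec 'SUB D, 1'. After: A=5 B=5 C=0 D=-1 ZF=0 PC=3
Step 4: PC=3 exec 'ADD C, D'. After: A=5 B=5 C=-1 D=-1 ZF=0 PC=4
Step 5: PC=4 exec 'SUB D, 3'. After: A=5 B=5 C=-1 D=-4 ZF=0 PC=5
Step 6: PC=5 exec 'SUB A, 1'. After: A=4 B=5 C=-1 D=-4 ZF=0 PC=6
Step 7: PC=6 exec 'JNZ 2'. After: A=4 B=5 C=-1 D=-4 ZF=0 PC=2
Step 8: PC=2 exec 'SUB D, 1'. After: A=4 B=5 C=-1 D=-5 ZF=0 PC=3
Step 9: PC=3 exec 'ADD C, D'. After: A=4 B=5 C=-6 D=-5 ZF=0 PC=4
Step 10: PC=4 exec 'SUB D, 3'. After: A=4 B=5 C=-6 D=-8 ZF=0 PC=5
Step 11: PC=5 exec 'SUB A, 1'. After: A=3 B=5 C=-6 D=-8 ZF=0 PC=6
Step 12: PC=6 exec 'JNZ 2'. After: A=3 B=5 C=-6 D=-8 ZF=0 PC=2
Step 13: PC=2 exec 'SUB D, 1'. After: A=3 B=5 C=-6 D=-9 ZF=0 PC=3
Step 14: PC=3 exec 'ADD C, D'. After: A=3 B=5 C=-15 D=-9 ZF=0 PC=4
Step 15: PC=4 exec 'SUB D, 3'. After: A=3 B=5 C=-15 D=-12 ZF=0 PC=5
Step 16: PC=5 exec 'SUB A, 1'. After: A=2 B=5 C=-15 D=-12 ZF=0 PC=6
Step 17: PC=6 exec 'JNZ 2'. After: A=2 B=5 C=-15 D=-12 ZF=0 PC=2
Step 18: PC=2 exec 'SUB D, 1'. After: A=2 B=5 C=-15 D=-13 ZF=0 PC=3
Step 19: PC=3 exec 'ADD C, D'. After: A=2 B=5 C=-28 D=-13 ZF=0 PC=4
Step 20: PC=4 exec 'SUB D, 3'. After: A=2 B=5 C=-28 D=-16 ZF=0 PC=5
Step 21: PC=5 exec 'SUB A, 1'. After: A=1 B=5 C=-28 D=-16 ZF=0 PC=6
Step 22: PC=6 exec 'JNZ 2'. After: A=1 B=5 C=-28 D=-16 ZF=0 PC=2
Step 23: PC=2 exec 'SUB D, 1'. After: A=1 B=5 C=-28 D=-17 ZF=0 PC=3
Step 24: PC=3 exec 'ADD C, D'. After: A=1 B=5 C=-45 D=-17 ZF=0 PC=4
Step 25: PC=4 exec 'SUB D, 3'. After: A=1 B=5 C=-45 D=-20 ZF=0 PC=5
Step 26: PC=5 exec 'SUB A, 1'. After: A=0 B=5 C=-45 D=-20 ZF=1 PC=6
Step 27: PC=6 exec 'JNZ 2'. After: A=0 B=5 C=-45 D=-20 ZF=1 PC=7
Step 28: PC=7 exec 'HALT'. After: A=0 B=5 C=-45 D=-20 ZF=1 PC=7 HALTED

Answer: yes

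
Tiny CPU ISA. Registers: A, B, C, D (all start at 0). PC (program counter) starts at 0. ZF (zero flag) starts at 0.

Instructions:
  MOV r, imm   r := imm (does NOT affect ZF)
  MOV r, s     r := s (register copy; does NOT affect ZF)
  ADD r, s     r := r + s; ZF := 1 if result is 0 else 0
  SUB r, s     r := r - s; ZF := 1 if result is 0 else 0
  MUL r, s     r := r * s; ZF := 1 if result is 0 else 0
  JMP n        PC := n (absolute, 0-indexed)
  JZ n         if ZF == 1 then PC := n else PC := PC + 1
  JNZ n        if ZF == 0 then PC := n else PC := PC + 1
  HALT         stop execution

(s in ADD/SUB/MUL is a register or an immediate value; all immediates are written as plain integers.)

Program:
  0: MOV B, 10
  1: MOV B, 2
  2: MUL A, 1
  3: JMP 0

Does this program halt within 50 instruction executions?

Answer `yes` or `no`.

Answer: no

Derivation:
Step 1: PC=0 exec 'MOV B, 10'. After: A=0 B=10 C=0 D=0 ZF=0 PC=1
Step 2: PC=1 exec 'MOV B, 2'. After: A=0 B=2 C=0 D=0 ZF=0 PC=2
Step 3: PC=2 exec 'MUL A, 1'. After: A=0 B=2 C=0 D=0 ZF=1 PC=3
Step 4: PC=3 exec 'JMP 0'. After: A=0 B=2 C=0 D=0 ZF=1 PC=0
Step 5: PC=0 exec 'MOV B, 10'. After: A=0 B=10 C=0 D=0 ZF=1 PC=1
Step 6: PC=1 exec 'MOV B, 2'. After: A=0 B=2 C=0 D=0 ZF=1 PC=2
Step 7: PC=2 exec 'MUL A, 1'. After: A=0 B=2 C=0 D=0 ZF=1 PC=3
State after step 7 equals state after step 3: the program is in a cycle of length 4 and will never halt.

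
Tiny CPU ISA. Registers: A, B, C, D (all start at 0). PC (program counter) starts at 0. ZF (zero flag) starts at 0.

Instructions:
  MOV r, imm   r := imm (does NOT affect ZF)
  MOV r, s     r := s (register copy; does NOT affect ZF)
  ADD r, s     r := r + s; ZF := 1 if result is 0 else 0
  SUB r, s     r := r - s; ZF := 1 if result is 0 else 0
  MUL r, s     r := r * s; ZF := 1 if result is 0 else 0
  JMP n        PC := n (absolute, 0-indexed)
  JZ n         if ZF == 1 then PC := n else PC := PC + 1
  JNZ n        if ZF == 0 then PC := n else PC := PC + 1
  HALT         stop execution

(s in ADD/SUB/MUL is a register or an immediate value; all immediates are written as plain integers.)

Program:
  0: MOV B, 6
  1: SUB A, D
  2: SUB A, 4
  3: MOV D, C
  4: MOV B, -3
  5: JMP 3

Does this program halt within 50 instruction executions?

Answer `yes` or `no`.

Step 1: PC=0 exec 'MOV B, 6'. After: A=0 B=6 C=0 D=0 ZF=0 PC=1
Step 2: PC=1 exec 'SUB A, D'. After: A=0 B=6 C=0 D=0 ZF=1 PC=2
Step 3: PC=2 exec 'SUB A, 4'. After: A=-4 B=6 C=0 D=0 ZF=0 PC=3
Step 4: PC=3 exec 'MOV D, C'. After: A=-4 B=6 C=0 D=0 ZF=0 PC=4
Step 5: PC=4 exec 'MOV B, -3'. After: A=-4 B=-3 C=0 D=0 ZF=0 PC=5
Step 6: PC=5 exec 'JMP 3'. After: A=-4 B=-3 C=0 D=0 ZF=0 PC=3
Step 7: PC=3 exec 'MOV D, C'. After: A=-4 B=-3 C=0 D=0 ZF=0 PC=4
Step 8: PC=4 exec 'MOV B, -3'. After: A=-4 B=-3 C=0 D=0 ZF=0 PC=5
State after step 8 equals state after step 5: the program is in a cycle of length 3 and will never halt.

Answer: no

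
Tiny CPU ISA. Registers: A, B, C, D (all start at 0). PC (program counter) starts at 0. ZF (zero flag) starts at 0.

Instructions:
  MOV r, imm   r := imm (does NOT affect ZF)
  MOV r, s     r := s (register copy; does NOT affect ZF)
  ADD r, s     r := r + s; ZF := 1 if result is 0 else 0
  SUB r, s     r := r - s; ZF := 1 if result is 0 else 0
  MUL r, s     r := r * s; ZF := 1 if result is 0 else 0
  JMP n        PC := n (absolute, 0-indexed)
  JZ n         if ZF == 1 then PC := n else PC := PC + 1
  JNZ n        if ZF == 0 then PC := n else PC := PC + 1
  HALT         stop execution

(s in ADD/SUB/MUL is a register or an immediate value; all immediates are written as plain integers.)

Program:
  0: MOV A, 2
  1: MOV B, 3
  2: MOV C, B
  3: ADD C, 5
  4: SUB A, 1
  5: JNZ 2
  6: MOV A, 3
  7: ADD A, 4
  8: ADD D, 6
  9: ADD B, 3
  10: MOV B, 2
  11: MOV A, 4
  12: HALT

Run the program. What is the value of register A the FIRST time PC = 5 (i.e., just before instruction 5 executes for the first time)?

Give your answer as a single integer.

Step 1: PC=0 exec 'MOV A, 2'. After: A=2 B=0 C=0 D=0 ZF=0 PC=1
Step 2: PC=1 exec 'MOV B, 3'. After: A=2 B=3 C=0 D=0 ZF=0 PC=2
Step 3: PC=2 exec 'MOV C, B'. After: A=2 B=3 C=3 D=0 ZF=0 PC=3
Step 4: PC=3 exec 'ADD C, 5'. After: A=2 B=3 C=8 D=0 ZF=0 PC=4
Step 5: PC=4 exec 'SUB A, 1'. After: A=1 B=3 C=8 D=0 ZF=0 PC=5
First time PC=5: A=1

1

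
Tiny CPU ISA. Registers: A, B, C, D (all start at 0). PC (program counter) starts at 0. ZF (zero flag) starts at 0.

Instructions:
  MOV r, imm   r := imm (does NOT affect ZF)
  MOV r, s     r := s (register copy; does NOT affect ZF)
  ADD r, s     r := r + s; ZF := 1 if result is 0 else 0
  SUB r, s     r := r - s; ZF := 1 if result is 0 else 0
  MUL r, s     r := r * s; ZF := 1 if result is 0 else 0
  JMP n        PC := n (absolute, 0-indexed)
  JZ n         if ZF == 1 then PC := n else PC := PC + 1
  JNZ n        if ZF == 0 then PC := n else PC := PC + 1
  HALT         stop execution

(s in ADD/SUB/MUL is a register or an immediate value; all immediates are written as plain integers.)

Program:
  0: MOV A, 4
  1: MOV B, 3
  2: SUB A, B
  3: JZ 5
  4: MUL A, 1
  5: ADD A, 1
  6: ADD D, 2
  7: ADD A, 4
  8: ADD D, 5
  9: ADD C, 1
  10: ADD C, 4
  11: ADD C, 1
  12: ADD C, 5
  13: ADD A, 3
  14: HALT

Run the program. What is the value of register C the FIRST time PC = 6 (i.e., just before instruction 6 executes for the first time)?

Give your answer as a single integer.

Step 1: PC=0 exec 'MOV A, 4'. After: A=4 B=0 C=0 D=0 ZF=0 PC=1
Step 2: PC=1 exec 'MOV B, 3'. After: A=4 B=3 C=0 D=0 ZF=0 PC=2
Step 3: PC=2 exec 'SUB A, B'. After: A=1 B=3 C=0 D=0 ZF=0 PC=3
Step 4: PC=3 exec 'JZ 5'. After: A=1 B=3 C=0 D=0 ZF=0 PC=4
Step 5: PC=4 exec 'MUL A, 1'. After: A=1 B=3 C=0 D=0 ZF=0 PC=5
Step 6: PC=5 exec 'ADD A, 1'. After: A=2 B=3 C=0 D=0 ZF=0 PC=6
First time PC=6: C=0

0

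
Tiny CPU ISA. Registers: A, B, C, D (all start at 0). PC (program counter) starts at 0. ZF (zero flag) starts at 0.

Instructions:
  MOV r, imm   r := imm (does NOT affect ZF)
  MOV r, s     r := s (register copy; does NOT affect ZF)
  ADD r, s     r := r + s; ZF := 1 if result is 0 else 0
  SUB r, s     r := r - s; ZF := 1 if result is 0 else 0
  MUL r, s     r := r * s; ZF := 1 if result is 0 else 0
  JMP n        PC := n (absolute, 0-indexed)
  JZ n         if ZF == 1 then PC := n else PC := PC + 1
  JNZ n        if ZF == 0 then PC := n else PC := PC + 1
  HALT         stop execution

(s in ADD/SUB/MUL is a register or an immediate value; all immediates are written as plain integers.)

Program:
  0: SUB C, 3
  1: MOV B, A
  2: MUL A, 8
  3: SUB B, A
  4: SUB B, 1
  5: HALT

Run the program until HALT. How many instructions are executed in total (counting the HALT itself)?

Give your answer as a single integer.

Answer: 6

Derivation:
Step 1: PC=0 exec 'SUB C, 3'. After: A=0 B=0 C=-3 D=0 ZF=0 PC=1
Step 2: PC=1 exec 'MOV B, A'. After: A=0 B=0 C=-3 D=0 ZF=0 PC=2
Step 3: PC=2 exec 'MUL A, 8'. After: A=0 B=0 C=-3 D=0 ZF=1 PC=3
Step 4: PC=3 exec 'SUB B, A'. After: A=0 B=0 C=-3 D=0 ZF=1 PC=4
Step 5: PC=4 exec 'SUB B, 1'. After: A=0 B=-1 C=-3 D=0 ZF=0 PC=5
Step 6: PC=5 exec 'HALT'. After: A=0 B=-1 C=-3 D=0 ZF=0 PC=5 HALTED
Total instructions executed: 6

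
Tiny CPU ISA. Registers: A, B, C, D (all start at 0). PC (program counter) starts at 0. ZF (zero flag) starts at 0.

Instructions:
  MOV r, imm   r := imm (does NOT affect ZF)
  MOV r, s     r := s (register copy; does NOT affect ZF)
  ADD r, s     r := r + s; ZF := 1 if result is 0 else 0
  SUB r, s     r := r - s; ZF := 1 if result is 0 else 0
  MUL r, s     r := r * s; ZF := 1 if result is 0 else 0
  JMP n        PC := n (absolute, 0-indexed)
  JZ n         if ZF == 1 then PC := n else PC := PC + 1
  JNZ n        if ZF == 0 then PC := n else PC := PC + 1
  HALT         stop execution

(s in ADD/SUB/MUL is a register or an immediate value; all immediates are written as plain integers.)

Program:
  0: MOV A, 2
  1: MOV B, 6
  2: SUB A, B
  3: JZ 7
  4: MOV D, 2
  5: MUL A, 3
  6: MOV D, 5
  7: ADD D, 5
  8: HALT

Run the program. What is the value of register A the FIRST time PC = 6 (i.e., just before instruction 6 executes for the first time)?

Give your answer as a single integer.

Step 1: PC=0 exec 'MOV A, 2'. After: A=2 B=0 C=0 D=0 ZF=0 PC=1
Step 2: PC=1 exec 'MOV B, 6'. After: A=2 B=6 C=0 D=0 ZF=0 PC=2
Step 3: PC=2 exec 'SUB A, B'. After: A=-4 B=6 C=0 D=0 ZF=0 PC=3
Step 4: PC=3 exec 'JZ 7'. After: A=-4 B=6 C=0 D=0 ZF=0 PC=4
Step 5: PC=4 exec 'MOV D, 2'. After: A=-4 B=6 C=0 D=2 ZF=0 PC=5
Step 6: PC=5 exec 'MUL A, 3'. After: A=-12 B=6 C=0 D=2 ZF=0 PC=6
First time PC=6: A=-12

-12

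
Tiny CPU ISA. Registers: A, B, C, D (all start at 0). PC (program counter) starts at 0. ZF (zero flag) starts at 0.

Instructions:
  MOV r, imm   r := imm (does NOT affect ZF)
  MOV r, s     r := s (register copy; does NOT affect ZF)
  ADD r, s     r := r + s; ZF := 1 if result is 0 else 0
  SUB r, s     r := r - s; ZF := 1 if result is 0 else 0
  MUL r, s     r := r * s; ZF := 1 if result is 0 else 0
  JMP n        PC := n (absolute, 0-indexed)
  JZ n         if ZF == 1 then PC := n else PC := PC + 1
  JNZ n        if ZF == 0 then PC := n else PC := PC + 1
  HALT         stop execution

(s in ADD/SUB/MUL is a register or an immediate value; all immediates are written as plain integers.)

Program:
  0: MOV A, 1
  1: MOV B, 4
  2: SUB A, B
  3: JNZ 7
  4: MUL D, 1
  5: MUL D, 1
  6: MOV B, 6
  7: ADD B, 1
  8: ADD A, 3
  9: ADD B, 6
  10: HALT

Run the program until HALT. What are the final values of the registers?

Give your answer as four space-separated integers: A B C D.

Step 1: PC=0 exec 'MOV A, 1'. After: A=1 B=0 C=0 D=0 ZF=0 PC=1
Step 2: PC=1 exec 'MOV B, 4'. After: A=1 B=4 C=0 D=0 ZF=0 PC=2
Step 3: PC=2 exec 'SUB A, B'. After: A=-3 B=4 C=0 D=0 ZF=0 PC=3
Step 4: PC=3 exec 'JNZ 7'. After: A=-3 B=4 C=0 D=0 ZF=0 PC=7
Step 5: PC=7 exec 'ADD B, 1'. After: A=-3 B=5 C=0 D=0 ZF=0 PC=8
Step 6: PC=8 exec 'ADD A, 3'. After: A=0 B=5 C=0 D=0 ZF=1 PC=9
Step 7: PC=9 exec 'ADD B, 6'. After: A=0 B=11 C=0 D=0 ZF=0 PC=10
Step 8: PC=10 exec 'HALT'. After: A=0 B=11 C=0 D=0 ZF=0 PC=10 HALTED

Answer: 0 11 0 0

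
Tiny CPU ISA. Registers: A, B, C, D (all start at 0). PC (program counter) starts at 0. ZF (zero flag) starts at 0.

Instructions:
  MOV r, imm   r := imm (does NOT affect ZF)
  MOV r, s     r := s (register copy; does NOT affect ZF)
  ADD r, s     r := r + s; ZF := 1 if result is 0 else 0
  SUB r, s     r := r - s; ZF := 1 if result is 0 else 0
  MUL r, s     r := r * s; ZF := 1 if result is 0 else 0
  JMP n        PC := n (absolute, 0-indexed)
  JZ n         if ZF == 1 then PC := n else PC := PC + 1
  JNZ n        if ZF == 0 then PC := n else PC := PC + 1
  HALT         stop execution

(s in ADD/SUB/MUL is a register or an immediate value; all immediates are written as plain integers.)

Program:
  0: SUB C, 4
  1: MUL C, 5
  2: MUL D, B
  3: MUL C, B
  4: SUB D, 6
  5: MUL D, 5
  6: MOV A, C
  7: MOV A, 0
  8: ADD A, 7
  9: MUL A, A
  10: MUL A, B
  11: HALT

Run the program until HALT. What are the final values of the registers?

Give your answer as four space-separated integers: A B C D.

Answer: 0 0 0 -30

Derivation:
Step 1: PC=0 exec 'SUB C, 4'. After: A=0 B=0 C=-4 D=0 ZF=0 PC=1
Step 2: PC=1 exec 'MUL C, 5'. After: A=0 B=0 C=-20 D=0 ZF=0 PC=2
Step 3: PC=2 exec 'MUL D, B'. After: A=0 B=0 C=-20 D=0 ZF=1 PC=3
Step 4: PC=3 exec 'MUL C, B'. After: A=0 B=0 C=0 D=0 ZF=1 PC=4
Step 5: PC=4 exec 'SUB D, 6'. After: A=0 B=0 C=0 D=-6 ZF=0 PC=5
Step 6: PC=5 exec 'MUL D, 5'. After: A=0 B=0 C=0 D=-30 ZF=0 PC=6
Step 7: PC=6 exec 'MOV A, C'. After: A=0 B=0 C=0 D=-30 ZF=0 PC=7
Step 8: PC=7 exec 'MOV A, 0'. After: A=0 B=0 C=0 D=-30 ZF=0 PC=8
Step 9: PC=8 exec 'ADD A, 7'. After: A=7 B=0 C=0 D=-30 ZF=0 PC=9
Step 10: PC=9 exec 'MUL A, A'. After: A=49 B=0 C=0 D=-30 ZF=0 PC=10
Step 11: PC=10 exec 'MUL A, B'. After: A=0 B=0 C=0 D=-30 ZF=1 PC=11
Step 12: PC=11 exec 'HALT'. After: A=0 B=0 C=0 D=-30 ZF=1 PC=11 HALTED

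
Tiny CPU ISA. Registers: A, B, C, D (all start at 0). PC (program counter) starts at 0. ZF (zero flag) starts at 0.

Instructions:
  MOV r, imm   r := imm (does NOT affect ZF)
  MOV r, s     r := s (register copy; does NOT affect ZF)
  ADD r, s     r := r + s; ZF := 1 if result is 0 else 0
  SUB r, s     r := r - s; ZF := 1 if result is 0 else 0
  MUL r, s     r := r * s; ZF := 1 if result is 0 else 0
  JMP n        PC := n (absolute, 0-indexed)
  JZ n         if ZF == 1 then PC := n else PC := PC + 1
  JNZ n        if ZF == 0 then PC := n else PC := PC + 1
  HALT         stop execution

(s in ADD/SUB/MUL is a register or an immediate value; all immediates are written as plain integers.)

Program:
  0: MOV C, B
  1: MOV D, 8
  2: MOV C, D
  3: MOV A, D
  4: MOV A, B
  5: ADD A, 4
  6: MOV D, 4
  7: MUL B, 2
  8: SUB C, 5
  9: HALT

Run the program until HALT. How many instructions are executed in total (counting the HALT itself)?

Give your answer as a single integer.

Answer: 10

Derivation:
Step 1: PC=0 exec 'MOV C, B'. After: A=0 B=0 C=0 D=0 ZF=0 PC=1
Step 2: PC=1 exec 'MOV D, 8'. After: A=0 B=0 C=0 D=8 ZF=0 PC=2
Step 3: PC=2 exec 'MOV C, D'. After: A=0 B=0 C=8 D=8 ZF=0 PC=3
Step 4: PC=3 exec 'MOV A, D'. After: A=8 B=0 C=8 D=8 ZF=0 PC=4
Step 5: PC=4 exec 'MOV A, B'. After: A=0 B=0 C=8 D=8 ZF=0 PC=5
Step 6: PC=5 exec 'ADD A, 4'. After: A=4 B=0 C=8 D=8 ZF=0 PC=6
Step 7: PC=6 exec 'MOV D, 4'. After: A=4 B=0 C=8 D=4 ZF=0 PC=7
Step 8: PC=7 exec 'MUL B, 2'. After: A=4 B=0 C=8 D=4 ZF=1 PC=8
Step 9: PC=8 exec 'SUB C, 5'. After: A=4 B=0 C=3 D=4 ZF=0 PC=9
Step 10: PC=9 exec 'HALT'. After: A=4 B=0 C=3 D=4 ZF=0 PC=9 HALTED
Total instructions executed: 10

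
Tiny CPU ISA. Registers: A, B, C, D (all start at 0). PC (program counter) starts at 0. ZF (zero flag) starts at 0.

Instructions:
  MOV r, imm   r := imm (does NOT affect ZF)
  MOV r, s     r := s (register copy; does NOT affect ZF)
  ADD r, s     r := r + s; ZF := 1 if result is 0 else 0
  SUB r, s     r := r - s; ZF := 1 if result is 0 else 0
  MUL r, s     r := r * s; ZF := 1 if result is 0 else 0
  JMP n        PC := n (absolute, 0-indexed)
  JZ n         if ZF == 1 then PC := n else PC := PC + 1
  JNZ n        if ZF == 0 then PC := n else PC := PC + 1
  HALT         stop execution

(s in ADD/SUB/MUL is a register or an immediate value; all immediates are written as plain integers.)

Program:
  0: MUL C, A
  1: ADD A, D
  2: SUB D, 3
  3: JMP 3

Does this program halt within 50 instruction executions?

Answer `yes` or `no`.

Answer: no

Derivation:
Step 1: PC=0 exec 'MUL C, A'. After: A=0 B=0 C=0 D=0 ZF=1 PC=1
Step 2: PC=1 exec 'ADD A, D'. After: A=0 B=0 C=0 D=0 ZF=1 PC=2
Step 3: PC=2 exec 'SUB D, 3'. After: A=0 B=0 C=0 D=-3 ZF=0 PC=3
Step 4: PC=3 exec 'JMP 3'. After: A=0 B=0 C=0 D=-3 ZF=0 PC=3
State after step 4 equals state after step 3: the program is in a cycle of length 1 and will never halt.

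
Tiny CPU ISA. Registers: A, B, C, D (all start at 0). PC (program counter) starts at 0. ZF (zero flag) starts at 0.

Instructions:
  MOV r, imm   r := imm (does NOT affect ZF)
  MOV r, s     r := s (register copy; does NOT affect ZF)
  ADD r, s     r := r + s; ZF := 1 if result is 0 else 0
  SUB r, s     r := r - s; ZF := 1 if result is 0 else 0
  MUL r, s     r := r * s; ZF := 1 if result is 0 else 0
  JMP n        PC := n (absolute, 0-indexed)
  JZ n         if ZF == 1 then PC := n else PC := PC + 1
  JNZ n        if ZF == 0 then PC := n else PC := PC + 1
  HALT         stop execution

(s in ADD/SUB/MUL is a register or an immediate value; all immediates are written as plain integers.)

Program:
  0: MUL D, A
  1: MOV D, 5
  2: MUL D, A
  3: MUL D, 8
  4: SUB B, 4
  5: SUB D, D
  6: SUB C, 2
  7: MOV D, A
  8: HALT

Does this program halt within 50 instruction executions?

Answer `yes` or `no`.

Answer: yes

Derivation:
Step 1: PC=0 exec 'MUL D, A'. After: A=0 B=0 C=0 D=0 ZF=1 PC=1
Step 2: PC=1 exec 'MOV D, 5'. After: A=0 B=0 C=0 D=5 ZF=1 PC=2
Step 3: PC=2 exec 'MUL D, A'. After: A=0 B=0 C=0 D=0 ZF=1 PC=3
Step 4: PC=3 exec 'MUL D, 8'. After: A=0 B=0 C=0 D=0 ZF=1 PC=4
Step 5: PC=4 exec 'SUB B, 4'. After: A=0 B=-4 C=0 D=0 ZF=0 PC=5
Step 6: PC=5 exec 'SUB D, D'. After: A=0 B=-4 C=0 D=0 ZF=1 PC=6
Step 7: PC=6 exec 'SUB C, 2'. After: A=0 B=-4 C=-2 D=0 ZF=0 PC=7
Step 8: PC=7 exec 'MOV D, A'. After: A=0 B=-4 C=-2 D=0 ZF=0 PC=8
Step 9: PC=8 exec 'HALT'. After: A=0 B=-4 C=-2 D=0 ZF=0 PC=8 HALTED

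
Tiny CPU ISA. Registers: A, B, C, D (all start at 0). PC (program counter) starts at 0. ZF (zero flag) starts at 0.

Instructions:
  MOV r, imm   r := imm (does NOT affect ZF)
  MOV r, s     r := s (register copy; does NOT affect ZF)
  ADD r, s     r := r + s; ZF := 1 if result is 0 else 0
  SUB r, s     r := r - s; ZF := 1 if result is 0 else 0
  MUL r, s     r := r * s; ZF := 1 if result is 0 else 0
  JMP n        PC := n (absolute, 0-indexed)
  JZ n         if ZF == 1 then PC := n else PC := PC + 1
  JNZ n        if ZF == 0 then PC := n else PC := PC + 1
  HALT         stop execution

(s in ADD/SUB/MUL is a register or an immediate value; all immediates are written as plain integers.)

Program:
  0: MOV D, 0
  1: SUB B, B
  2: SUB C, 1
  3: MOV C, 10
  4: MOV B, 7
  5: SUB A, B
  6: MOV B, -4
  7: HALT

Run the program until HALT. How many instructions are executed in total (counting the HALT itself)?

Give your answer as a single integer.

Step 1: PC=0 exec 'MOV D, 0'. After: A=0 B=0 C=0 D=0 ZF=0 PC=1
Step 2: PC=1 exec 'SUB B, B'. After: A=0 B=0 C=0 D=0 ZF=1 PC=2
Step 3: PC=2 exec 'SUB C, 1'. After: A=0 B=0 C=-1 D=0 ZF=0 PC=3
Step 4: PC=3 exec 'MOV C, 10'. After: A=0 B=0 C=10 D=0 ZF=0 PC=4
Step 5: PC=4 exec 'MOV B, 7'. After: A=0 B=7 C=10 D=0 ZF=0 PC=5
Step 6: PC=5 exec 'SUB A, B'. After: A=-7 B=7 C=10 D=0 ZF=0 PC=6
Step 7: PC=6 exec 'MOV B, -4'. After: A=-7 B=-4 C=10 D=0 ZF=0 PC=7
Step 8: PC=7 exec 'HALT'. After: A=-7 B=-4 C=10 D=0 ZF=0 PC=7 HALTED
Total instructions executed: 8

Answer: 8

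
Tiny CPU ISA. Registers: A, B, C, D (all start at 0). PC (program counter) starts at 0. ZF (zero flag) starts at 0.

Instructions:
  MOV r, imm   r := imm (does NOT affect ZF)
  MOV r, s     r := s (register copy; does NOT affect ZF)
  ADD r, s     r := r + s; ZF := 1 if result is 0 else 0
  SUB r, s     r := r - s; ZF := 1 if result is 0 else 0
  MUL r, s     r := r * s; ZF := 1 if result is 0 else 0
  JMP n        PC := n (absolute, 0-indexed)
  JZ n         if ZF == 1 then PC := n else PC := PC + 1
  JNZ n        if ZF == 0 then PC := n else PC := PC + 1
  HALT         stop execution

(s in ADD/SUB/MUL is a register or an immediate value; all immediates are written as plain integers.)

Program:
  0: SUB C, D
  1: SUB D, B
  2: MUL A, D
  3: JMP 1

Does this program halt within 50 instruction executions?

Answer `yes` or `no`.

Step 1: PC=0 exec 'SUB C, D'. After: A=0 B=0 C=0 D=0 ZF=1 PC=1
Step 2: PC=1 exec 'SUB D, B'. After: A=0 B=0 C=0 D=0 ZF=1 PC=2
Step 3: PC=2 exec 'MUL A, D'. After: A=0 B=0 C=0 D=0 ZF=1 PC=3
Step 4: PC=3 exec 'JMP 1'. After: A=0 B=0 C=0 D=0 ZF=1 PC=1
State after step 4 equals state after step 1: the program is in a cycle of length 3 and will never halt.

Answer: no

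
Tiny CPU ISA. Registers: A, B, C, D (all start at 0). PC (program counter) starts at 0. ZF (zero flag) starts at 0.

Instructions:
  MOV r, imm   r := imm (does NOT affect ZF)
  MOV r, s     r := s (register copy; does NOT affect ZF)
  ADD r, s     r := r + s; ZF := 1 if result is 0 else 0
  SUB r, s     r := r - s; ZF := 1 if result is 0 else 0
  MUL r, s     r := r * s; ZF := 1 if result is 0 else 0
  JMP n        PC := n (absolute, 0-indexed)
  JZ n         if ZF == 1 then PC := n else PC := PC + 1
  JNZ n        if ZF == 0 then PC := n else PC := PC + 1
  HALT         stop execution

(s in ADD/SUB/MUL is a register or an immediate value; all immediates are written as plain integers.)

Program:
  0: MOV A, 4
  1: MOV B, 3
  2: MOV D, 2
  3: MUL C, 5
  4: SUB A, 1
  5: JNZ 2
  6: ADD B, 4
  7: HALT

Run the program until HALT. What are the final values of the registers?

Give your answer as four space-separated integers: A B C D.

Answer: 0 7 0 2

Derivation:
Step 1: PC=0 exec 'MOV A, 4'. After: A=4 B=0 C=0 D=0 ZF=0 PC=1
Step 2: PC=1 exec 'MOV B, 3'. After: A=4 B=3 C=0 D=0 ZF=0 PC=2
Step 3: PC=2 exec 'MOV D, 2'. After: A=4 B=3 C=0 D=2 ZF=0 PC=3
Step 4: PC=3 exec 'MUL C, 5'. After: A=4 B=3 C=0 D=2 ZF=1 PC=4
Step 5: PC=4 exec 'SUB A, 1'. After: A=3 B=3 C=0 D=2 ZF=0 PC=5
Step 6: PC=5 exec 'JNZ 2'. After: A=3 B=3 C=0 D=2 ZF=0 PC=2
Step 7: PC=2 exec 'MOV D, 2'. After: A=3 B=3 C=0 D=2 ZF=0 PC=3
Step 8: PC=3 exec 'MUL C, 5'. After: A=3 B=3 C=0 D=2 ZF=1 PC=4
Step 9: PC=4 exec 'SUB A, 1'. After: A=2 B=3 C=0 D=2 ZF=0 PC=5
Step 10: PC=5 exec 'JNZ 2'. After: A=2 B=3 C=0 D=2 ZF=0 PC=2
Step 11: PC=2 exec 'MOV D, 2'. After: A=2 B=3 C=0 D=2 ZF=0 PC=3
Step 12: PC=3 exec 'MUL C, 5'. After: A=2 B=3 C=0 D=2 ZF=1 PC=4
Step 13: PC=4 exec 'SUB A, 1'. After: A=1 B=3 C=0 D=2 ZF=0 PC=5
Step 14: PC=5 exec 'JNZ 2'. After: A=1 B=3 C=0 D=2 ZF=0 PC=2
Step 15: PC=2 exec 'MOV D, 2'. After: A=1 B=3 C=0 D=2 ZF=0 PC=3
Step 16: PC=3 exec 'MUL C, 5'. After: A=1 B=3 C=0 D=2 ZF=1 PC=4
Step 17: PC=4 exec 'SUB A, 1'. After: A=0 B=3 C=0 D=2 ZF=1 PC=5
Step 18: PC=5 exec 'JNZ 2'. After: A=0 B=3 C=0 D=2 ZF=1 PC=6
Step 19: PC=6 exec 'ADD B, 4'. After: A=0 B=7 C=0 D=2 ZF=0 PC=7
Step 20: PC=7 exec 'HALT'. After: A=0 B=7 C=0 D=2 ZF=0 PC=7 HALTED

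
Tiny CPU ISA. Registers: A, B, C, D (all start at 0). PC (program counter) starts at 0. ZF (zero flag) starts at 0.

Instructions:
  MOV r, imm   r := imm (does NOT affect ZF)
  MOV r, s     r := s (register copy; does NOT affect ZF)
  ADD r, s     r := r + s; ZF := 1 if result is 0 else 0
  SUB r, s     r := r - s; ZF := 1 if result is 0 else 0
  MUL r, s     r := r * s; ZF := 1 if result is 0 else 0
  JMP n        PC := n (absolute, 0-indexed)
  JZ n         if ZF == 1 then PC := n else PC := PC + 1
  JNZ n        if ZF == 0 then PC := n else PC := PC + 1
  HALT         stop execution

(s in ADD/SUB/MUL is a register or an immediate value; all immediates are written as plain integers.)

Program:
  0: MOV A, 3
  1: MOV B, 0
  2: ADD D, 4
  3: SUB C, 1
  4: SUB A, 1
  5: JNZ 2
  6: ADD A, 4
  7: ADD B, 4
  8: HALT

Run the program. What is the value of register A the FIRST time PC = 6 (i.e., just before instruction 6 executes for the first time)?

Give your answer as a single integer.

Step 1: PC=0 exec 'MOV A, 3'. After: A=3 B=0 C=0 D=0 ZF=0 PC=1
Step 2: PC=1 exec 'MOV B, 0'. After: A=3 B=0 C=0 D=0 ZF=0 PC=2
Step 3: PC=2 exec 'ADD D, 4'. After: A=3 B=0 C=0 D=4 ZF=0 PC=3
Step 4: PC=3 exec 'SUB C, 1'. After: A=3 B=0 C=-1 D=4 ZF=0 PC=4
Step 5: PC=4 exec 'SUB A, 1'. After: A=2 B=0 C=-1 D=4 ZF=0 PC=5
Step 6: PC=5 exec 'JNZ 2'. After: A=2 B=0 C=-1 D=4 ZF=0 PC=2
Step 7: PC=2 exec 'ADD D, 4'. After: A=2 B=0 C=-1 D=8 ZF=0 PC=3
Step 8: PC=3 exec 'SUB C, 1'. After: A=2 B=0 C=-2 D=8 ZF=0 PC=4
Step 9: PC=4 exec 'SUB A, 1'. After: A=1 B=0 C=-2 D=8 ZF=0 PC=5
Step 10: PC=5 exec 'JNZ 2'. After: A=1 B=0 C=-2 D=8 ZF=0 PC=2
Step 11: PC=2 exec 'ADD D, 4'. After: A=1 B=0 C=-2 D=12 ZF=0 PC=3
Step 12: PC=3 exec 'SUB C, 1'. After: A=1 B=0 C=-3 D=12 ZF=0 PC=4
Step 13: PC=4 exec 'SUB A, 1'. After: A=0 B=0 C=-3 D=12 ZF=1 PC=5
Step 14: PC=5 exec 'JNZ 2'. After: A=0 B=0 C=-3 D=12 ZF=1 PC=6
First time PC=6: A=0

0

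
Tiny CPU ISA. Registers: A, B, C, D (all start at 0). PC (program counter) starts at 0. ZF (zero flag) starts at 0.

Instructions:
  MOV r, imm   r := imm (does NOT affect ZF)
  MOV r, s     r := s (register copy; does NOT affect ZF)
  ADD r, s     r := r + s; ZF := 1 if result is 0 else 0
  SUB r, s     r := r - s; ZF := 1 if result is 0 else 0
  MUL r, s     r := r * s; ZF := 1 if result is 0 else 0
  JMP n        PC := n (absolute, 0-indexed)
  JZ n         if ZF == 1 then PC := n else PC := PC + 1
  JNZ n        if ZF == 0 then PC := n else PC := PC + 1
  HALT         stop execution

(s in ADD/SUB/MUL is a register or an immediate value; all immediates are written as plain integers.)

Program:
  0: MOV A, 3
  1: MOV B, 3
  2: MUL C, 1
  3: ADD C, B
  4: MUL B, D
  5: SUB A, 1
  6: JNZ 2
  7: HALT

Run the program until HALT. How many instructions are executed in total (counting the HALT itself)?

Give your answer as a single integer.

Answer: 18

Derivation:
Step 1: PC=0 exec 'MOV A, 3'. After: A=3 B=0 C=0 D=0 ZF=0 PC=1
Step 2: PC=1 exec 'MOV B, 3'. After: A=3 B=3 C=0 D=0 ZF=0 PC=2
Step 3: PC=2 exec 'MUL C, 1'. After: A=3 B=3 C=0 D=0 ZF=1 PC=3
Step 4: PC=3 exec 'ADD C, B'. After: A=3 B=3 C=3 D=0 ZF=0 PC=4
Step 5: PC=4 exec 'MUL B, D'. After: A=3 B=0 C=3 D=0 ZF=1 PC=5
Step 6: PC=5 exec 'SUB A, 1'. After: A=2 B=0 C=3 D=0 ZF=0 PC=6
Step 7: PC=6 exec 'JNZ 2'. After: A=2 B=0 C=3 D=0 ZF=0 PC=2
Step 8: PC=2 exec 'MUL C, 1'. After: A=2 B=0 C=3 D=0 ZF=0 PC=3
Step 9: PC=3 exec 'ADD C, B'. After: A=2 B=0 C=3 D=0 ZF=0 PC=4
Step 10: PC=4 exec 'MUL B, D'. After: A=2 B=0 C=3 D=0 ZF=1 PC=5
Step 11: PC=5 exec 'SUB A, 1'. After: A=1 B=0 C=3 D=0 ZF=0 PC=6
Step 12: PC=6 exec 'JNZ 2'. After: A=1 B=0 C=3 D=0 ZF=0 PC=2
Step 13: PC=2 exec 'MUL C, 1'. After: A=1 B=0 C=3 D=0 ZF=0 PC=3
Step 14: PC=3 exec 'ADD C, B'. After: A=1 B=0 C=3 D=0 ZF=0 PC=4
Step 15: PC=4 exec 'MUL B, D'. After: A=1 B=0 C=3 D=0 ZF=1 PC=5
Step 16: PC=5 exec 'SUB A, 1'. After: A=0 B=0 C=3 D=0 ZF=1 PC=6
Step 17: PC=6 exec 'JNZ 2'. After: A=0 B=0 C=3 D=0 ZF=1 PC=7
Step 18: PC=7 exec 'HALT'. After: A=0 B=0 C=3 D=0 ZF=1 PC=7 HALTED
Total instructions executed: 18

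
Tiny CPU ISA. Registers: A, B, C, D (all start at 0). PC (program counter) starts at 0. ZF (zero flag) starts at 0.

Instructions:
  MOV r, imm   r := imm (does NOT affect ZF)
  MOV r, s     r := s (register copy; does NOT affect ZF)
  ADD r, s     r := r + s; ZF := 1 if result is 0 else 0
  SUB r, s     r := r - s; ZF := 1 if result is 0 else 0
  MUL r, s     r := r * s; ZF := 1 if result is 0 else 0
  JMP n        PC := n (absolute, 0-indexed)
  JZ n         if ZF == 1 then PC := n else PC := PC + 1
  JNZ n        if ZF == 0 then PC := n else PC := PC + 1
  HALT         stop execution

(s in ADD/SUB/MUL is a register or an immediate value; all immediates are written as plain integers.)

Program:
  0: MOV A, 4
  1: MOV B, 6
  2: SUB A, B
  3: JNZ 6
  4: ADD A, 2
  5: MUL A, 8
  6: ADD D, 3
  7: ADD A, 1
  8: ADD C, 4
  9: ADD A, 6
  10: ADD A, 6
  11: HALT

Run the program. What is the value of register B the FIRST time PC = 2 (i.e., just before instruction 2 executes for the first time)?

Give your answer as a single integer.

Step 1: PC=0 exec 'MOV A, 4'. After: A=4 B=0 C=0 D=0 ZF=0 PC=1
Step 2: PC=1 exec 'MOV B, 6'. After: A=4 B=6 C=0 D=0 ZF=0 PC=2
First time PC=2: B=6

6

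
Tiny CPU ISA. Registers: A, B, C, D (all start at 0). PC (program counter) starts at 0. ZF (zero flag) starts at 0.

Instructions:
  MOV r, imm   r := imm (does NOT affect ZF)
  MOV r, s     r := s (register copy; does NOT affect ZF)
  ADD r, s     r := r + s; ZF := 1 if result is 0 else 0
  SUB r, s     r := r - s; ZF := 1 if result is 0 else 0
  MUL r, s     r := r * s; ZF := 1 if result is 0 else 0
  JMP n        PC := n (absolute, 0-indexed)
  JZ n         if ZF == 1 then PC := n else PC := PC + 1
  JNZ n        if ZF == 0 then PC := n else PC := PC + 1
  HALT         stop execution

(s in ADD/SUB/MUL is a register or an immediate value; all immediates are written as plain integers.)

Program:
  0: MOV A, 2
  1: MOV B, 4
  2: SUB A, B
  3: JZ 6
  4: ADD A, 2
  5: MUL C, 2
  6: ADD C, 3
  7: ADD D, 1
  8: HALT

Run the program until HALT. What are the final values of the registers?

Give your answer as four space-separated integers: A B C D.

Step 1: PC=0 exec 'MOV A, 2'. After: A=2 B=0 C=0 D=0 ZF=0 PC=1
Step 2: PC=1 exec 'MOV B, 4'. After: A=2 B=4 C=0 D=0 ZF=0 PC=2
Step 3: PC=2 exec 'SUB A, B'. After: A=-2 B=4 C=0 D=0 ZF=0 PC=3
Step 4: PC=3 exec 'JZ 6'. After: A=-2 B=4 C=0 D=0 ZF=0 PC=4
Step 5: PC=4 exec 'ADD A, 2'. After: A=0 B=4 C=0 D=0 ZF=1 PC=5
Step 6: PC=5 exec 'MUL C, 2'. After: A=0 B=4 C=0 D=0 ZF=1 PC=6
Step 7: PC=6 exec 'ADD C, 3'. After: A=0 B=4 C=3 D=0 ZF=0 PC=7
Step 8: PC=7 exec 'ADD D, 1'. After: A=0 B=4 C=3 D=1 ZF=0 PC=8
Step 9: PC=8 exec 'HALT'. After: A=0 B=4 C=3 D=1 ZF=0 PC=8 HALTED

Answer: 0 4 3 1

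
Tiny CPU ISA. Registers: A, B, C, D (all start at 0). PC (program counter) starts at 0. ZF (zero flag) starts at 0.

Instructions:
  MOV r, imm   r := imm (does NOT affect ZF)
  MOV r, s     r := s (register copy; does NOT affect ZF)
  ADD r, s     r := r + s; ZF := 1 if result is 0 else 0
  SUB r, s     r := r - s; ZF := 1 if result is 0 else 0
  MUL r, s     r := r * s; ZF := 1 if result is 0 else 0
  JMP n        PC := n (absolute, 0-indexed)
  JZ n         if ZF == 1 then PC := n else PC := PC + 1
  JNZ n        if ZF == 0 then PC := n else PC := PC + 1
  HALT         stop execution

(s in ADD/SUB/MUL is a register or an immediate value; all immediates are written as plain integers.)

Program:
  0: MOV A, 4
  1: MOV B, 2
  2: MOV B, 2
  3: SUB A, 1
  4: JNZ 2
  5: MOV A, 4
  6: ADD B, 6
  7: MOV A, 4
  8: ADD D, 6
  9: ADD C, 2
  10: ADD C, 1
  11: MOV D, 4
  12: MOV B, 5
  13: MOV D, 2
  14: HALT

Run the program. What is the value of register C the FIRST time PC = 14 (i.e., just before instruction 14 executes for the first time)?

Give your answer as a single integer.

Step 1: PC=0 exec 'MOV A, 4'. After: A=4 B=0 C=0 D=0 ZF=0 PC=1
Step 2: PC=1 exec 'MOV B, 2'. After: A=4 B=2 C=0 D=0 ZF=0 PC=2
Step 3: PC=2 exec 'MOV B, 2'. After: A=4 B=2 C=0 D=0 ZF=0 PC=3
Step 4: PC=3 exec 'SUB A, 1'. After: A=3 B=2 C=0 D=0 ZF=0 PC=4
Step 5: PC=4 exec 'JNZ 2'. After: A=3 B=2 C=0 D=0 ZF=0 PC=2
Step 6: PC=2 exec 'MOV B, 2'. After: A=3 B=2 C=0 D=0 ZF=0 PC=3
Step 7: PC=3 exec 'SUB A, 1'. After: A=2 B=2 C=0 D=0 ZF=0 PC=4
Step 8: PC=4 exec 'JNZ 2'. After: A=2 B=2 C=0 D=0 ZF=0 PC=2
Step 9: PC=2 exec 'MOV B, 2'. After: A=2 B=2 C=0 D=0 ZF=0 PC=3
Step 10: PC=3 exec 'SUB A, 1'. After: A=1 B=2 C=0 D=0 ZF=0 PC=4
Step 11: PC=4 exec 'JNZ 2'. After: A=1 B=2 C=0 D=0 ZF=0 PC=2
Step 12: PC=2 exec 'MOV B, 2'. After: A=1 B=2 C=0 D=0 ZF=0 PC=3
Step 13: PC=3 exec 'SUB A, 1'. After: A=0 B=2 C=0 D=0 ZF=1 PC=4
Step 14: PC=4 exec 'JNZ 2'. After: A=0 B=2 C=0 D=0 ZF=1 PC=5
Step 15: PC=5 exec 'MOV A, 4'. After: A=4 B=2 C=0 D=0 ZF=1 PC=6
Step 16: PC=6 exec 'ADD B, 6'. After: A=4 B=8 C=0 D=0 ZF=0 PC=7
Step 17: PC=7 exec 'MOV A, 4'. After: A=4 B=8 C=0 D=0 ZF=0 PC=8
Step 18: PC=8 exec 'ADD D, 6'. After: A=4 B=8 C=0 D=6 ZF=0 PC=9
Step 19: PC=9 exec 'ADD C, 2'. After: A=4 B=8 C=2 D=6 ZF=0 PC=10
Step 20: PC=10 exec 'ADD C, 1'. After: A=4 B=8 C=3 D=6 ZF=0 PC=11
Step 21: PC=11 exec 'MOV D, 4'. After: A=4 B=8 C=3 D=4 ZF=0 PC=12
Step 22: PC=12 exec 'MOV B, 5'. After: A=4 B=5 C=3 D=4 ZF=0 PC=13
Step 23: PC=13 exec 'MOV D, 2'. After: A=4 B=5 C=3 D=2 ZF=0 PC=14
First time PC=14: C=3

3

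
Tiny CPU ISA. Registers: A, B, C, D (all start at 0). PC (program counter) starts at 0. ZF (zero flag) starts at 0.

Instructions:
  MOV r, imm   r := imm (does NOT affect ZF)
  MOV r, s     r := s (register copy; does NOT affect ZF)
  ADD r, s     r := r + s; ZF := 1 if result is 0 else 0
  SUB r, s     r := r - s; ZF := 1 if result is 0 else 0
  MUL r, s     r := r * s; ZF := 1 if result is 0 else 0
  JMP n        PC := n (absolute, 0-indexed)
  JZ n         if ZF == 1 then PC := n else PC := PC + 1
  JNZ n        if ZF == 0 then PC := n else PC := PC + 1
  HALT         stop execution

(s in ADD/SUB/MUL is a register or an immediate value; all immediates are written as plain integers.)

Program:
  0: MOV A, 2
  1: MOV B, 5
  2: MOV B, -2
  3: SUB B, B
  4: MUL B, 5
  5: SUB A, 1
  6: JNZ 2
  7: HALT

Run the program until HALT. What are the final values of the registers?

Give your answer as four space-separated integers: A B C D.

Answer: 0 0 0 0

Derivation:
Step 1: PC=0 exec 'MOV A, 2'. After: A=2 B=0 C=0 D=0 ZF=0 PC=1
Step 2: PC=1 exec 'MOV B, 5'. After: A=2 B=5 C=0 D=0 ZF=0 PC=2
Step 3: PC=2 exec 'MOV B, -2'. After: A=2 B=-2 C=0 D=0 ZF=0 PC=3
Step 4: PC=3 exec 'SUB B, B'. After: A=2 B=0 C=0 D=0 ZF=1 PC=4
Step 5: PC=4 exec 'MUL B, 5'. After: A=2 B=0 C=0 D=0 ZF=1 PC=5
Step 6: PC=5 exec 'SUB A, 1'. After: A=1 B=0 C=0 D=0 ZF=0 PC=6
Step 7: PC=6 exec 'JNZ 2'. After: A=1 B=0 C=0 D=0 ZF=0 PC=2
Step 8: PC=2 exec 'MOV B, -2'. After: A=1 B=-2 C=0 D=0 ZF=0 PC=3
Step 9: PC=3 exec 'SUB B, B'. After: A=1 B=0 C=0 D=0 ZF=1 PC=4
Step 10: PC=4 exec 'MUL B, 5'. After: A=1 B=0 C=0 D=0 ZF=1 PC=5
Step 11: PC=5 exec 'SUB A, 1'. After: A=0 B=0 C=0 D=0 ZF=1 PC=6
Step 12: PC=6 exec 'JNZ 2'. After: A=0 B=0 C=0 D=0 ZF=1 PC=7
Step 13: PC=7 exec 'HALT'. After: A=0 B=0 C=0 D=0 ZF=1 PC=7 HALTED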